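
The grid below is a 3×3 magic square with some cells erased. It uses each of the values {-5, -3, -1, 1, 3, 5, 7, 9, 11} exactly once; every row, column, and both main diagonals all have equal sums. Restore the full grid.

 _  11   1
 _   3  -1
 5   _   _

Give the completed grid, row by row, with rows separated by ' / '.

The 9 entries sum to 27, so each line sums to 27/3 = 9.
Row 1: 11 + 1 + ? = 9, so (1,1) = -3.
The remaining cell in row 2 is (2,1) = 9 − 2 = 7.
The remaining cell in column 2 is (3,2) = 9 − 14 = -5.
Using column 3: 1 + (-1) + ? → (3,3) = 9 − 0 = 9.

-3 11 1 / 7 3 -1 / 5 -5 9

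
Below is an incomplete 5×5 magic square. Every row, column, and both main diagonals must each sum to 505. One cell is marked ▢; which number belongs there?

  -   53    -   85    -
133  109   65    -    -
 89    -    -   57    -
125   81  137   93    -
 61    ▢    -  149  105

Row 4 must total 505; the given cells sum to 436, so (4,5) = 69.
Column 1 must total 505; the given cells sum to 408, so (1,1) = 97.
Using column 4: 85 + 57 + 93 + 149 + ? → (2,4) = 505 − 384 = 121.
From main diagonal, 505 − (97 + 109 + 93 + 105) gives (3,3) = 101.
Anti-diagonal: 121 + 101 + 81 + 61 + ? = 505, so (1,5) = 141.
Row 1: 97 + 53 + 85 + 141 + ? = 505, so (1,3) = 129.
Row 2 needs 505; the known cells sum to 428, so (2,5) = 77.
Column 3 must total 505; the given cells sum to 432, so (5,3) = 73.
Column 5: 141 + 77 + 69 + 105 + ? = 505, so (3,5) = 113.
Row 3 must total 505; the given cells sum to 360, so (3,2) = 145.
Row 5 needs 505; the known cells sum to 388, so (5,2) = 117.

117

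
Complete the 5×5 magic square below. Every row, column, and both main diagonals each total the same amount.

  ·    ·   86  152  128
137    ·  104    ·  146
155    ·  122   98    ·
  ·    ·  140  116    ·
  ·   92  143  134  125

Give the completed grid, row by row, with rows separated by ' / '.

119 110 86 152 128 / 137 113 104 95 146 / 155 131 122 98 89 / 83 149 140 116 107 / 101 92 143 134 125

Column 3 is already complete: 86 + 104 + 122 + 140 + 143 = 595, so that is the magic constant.
From row 5, 595 − (92 + 143 + 134 + 125) gives (5,1) = 101.
Column 4 must total 595; the given cells sum to 500, so (2,4) = 95.
From anti-diagonal, 595 − (128 + 95 + 122 + 101) gives (4,2) = 149.
Row 2 must total 595; the given cells sum to 482, so (2,2) = 113.
Main diagonal must total 595; the given cells sum to 476, so (1,1) = 119.
Row 1: 119 + 86 + 152 + 128 + ? = 595, so (1,2) = 110.
Column 1: 119 + 137 + 155 + 101 + ? = 595, so (4,1) = 83.
Column 2 must total 595; the given cells sum to 464, so (3,2) = 131.
Using row 3: 155 + 131 + 122 + 98 + ? → (3,5) = 595 − 506 = 89.
The remaining cell in row 4 is (4,5) = 595 − 488 = 107.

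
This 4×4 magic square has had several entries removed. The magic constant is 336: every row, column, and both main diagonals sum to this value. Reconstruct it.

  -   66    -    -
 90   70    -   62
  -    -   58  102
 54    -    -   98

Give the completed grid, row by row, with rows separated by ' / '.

110 66 86 74 / 90 70 114 62 / 82 94 58 102 / 54 106 78 98

The remaining cell in row 2 is (2,3) = 336 − 222 = 114.
Column 4 must total 336; the given cells sum to 262, so (1,4) = 74.
From main diagonal, 336 − (70 + 58 + 98) gives (1,1) = 110.
Using anti-diagonal: 74 + 114 + 54 + ? → (3,2) = 336 − 242 = 94.
The remaining cell in row 1 is (1,3) = 336 − 250 = 86.
Row 3: 94 + 58 + 102 + ? = 336, so (3,1) = 82.
Column 2 needs 336; the known cells sum to 230, so (4,2) = 106.
Column 3: 86 + 114 + 58 + ? = 336, so (4,3) = 78.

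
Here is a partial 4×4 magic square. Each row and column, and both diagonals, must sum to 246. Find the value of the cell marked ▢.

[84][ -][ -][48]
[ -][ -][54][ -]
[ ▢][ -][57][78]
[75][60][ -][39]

42

The remaining cell in row 4 is (4,3) = 246 − 174 = 72.
Column 3 must total 246; the given cells sum to 183, so (1,3) = 63.
From column 4, 246 − (48 + 78 + 39) gives (2,4) = 81.
Main diagonal must total 246; the given cells sum to 180, so (2,2) = 66.
From anti-diagonal, 246 − (48 + 54 + 75) gives (3,2) = 69.
Using row 1: 84 + 63 + 48 + ? → (1,2) = 246 − 195 = 51.
Row 2: 66 + 54 + 81 + ? = 246, so (2,1) = 45.
From row 3, 246 − (69 + 57 + 78) gives (3,1) = 42.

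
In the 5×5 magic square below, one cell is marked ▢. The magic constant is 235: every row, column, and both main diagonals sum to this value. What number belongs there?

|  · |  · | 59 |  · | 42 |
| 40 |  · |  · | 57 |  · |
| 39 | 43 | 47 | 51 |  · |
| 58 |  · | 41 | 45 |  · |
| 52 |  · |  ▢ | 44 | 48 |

35

Row 3: 39 + 43 + 47 + 51 + ? = 235, so (3,5) = 55.
Using column 1: 40 + 39 + 58 + 52 + ? → (1,1) = 235 − 189 = 46.
Column 4 must total 235; the given cells sum to 197, so (1,4) = 38.
Main diagonal must total 235; the given cells sum to 186, so (2,2) = 49.
Anti-diagonal: 42 + 57 + 47 + 52 + ? = 235, so (4,2) = 37.
Row 1: 46 + 59 + 38 + 42 + ? = 235, so (1,2) = 50.
Row 4 must total 235; the given cells sum to 181, so (4,5) = 54.
Column 2 must total 235; the given cells sum to 179, so (5,2) = 56.
Column 5: 42 + 55 + 54 + 48 + ? = 235, so (2,5) = 36.
Row 2 must total 235; the given cells sum to 182, so (2,3) = 53.
Row 5 needs 235; the known cells sum to 200, so (5,3) = 35.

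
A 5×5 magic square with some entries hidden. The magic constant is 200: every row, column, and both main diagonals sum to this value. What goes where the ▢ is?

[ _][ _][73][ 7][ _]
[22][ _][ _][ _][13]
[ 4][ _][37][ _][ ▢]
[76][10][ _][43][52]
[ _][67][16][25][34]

70

Row 4: 76 + 10 + 43 + 52 + ? = 200, so (4,3) = 19.
Row 5: 67 + 16 + 25 + 34 + ? = 200, so (5,1) = 58.
The remaining cell in column 1 is (1,1) = 200 − 160 = 40.
The remaining cell in column 3 is (2,3) = 200 − 145 = 55.
From main diagonal, 200 − (40 + 37 + 43 + 34) gives (2,2) = 46.
The remaining cell in row 2 is (2,4) = 200 − 136 = 64.
The remaining cell in column 4 is (3,4) = 200 − 139 = 61.
Anti-diagonal: 64 + 37 + 10 + 58 + ? = 200, so (1,5) = 31.
From row 1, 200 − (40 + 73 + 7 + 31) gives (1,2) = 49.
Column 2 must total 200; the given cells sum to 172, so (3,2) = 28.
Column 5 needs 200; the known cells sum to 130, so (3,5) = 70.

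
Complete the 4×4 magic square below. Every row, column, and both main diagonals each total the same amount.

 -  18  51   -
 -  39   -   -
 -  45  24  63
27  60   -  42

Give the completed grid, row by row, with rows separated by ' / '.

Column 2 is already complete: 18 + 39 + 45 + 60 = 162, so that is the magic constant.
Row 3: 45 + 24 + 63 + ? = 162, so (3,1) = 30.
Row 4 must total 162; the given cells sum to 129, so (4,3) = 33.
The remaining cell in column 3 is (2,3) = 162 − 108 = 54.
The remaining cell in main diagonal is (1,1) = 162 − 105 = 57.
From anti-diagonal, 162 − (54 + 45 + 27) gives (1,4) = 36.
The remaining cell in column 1 is (2,1) = 162 − 114 = 48.
Using column 4: 36 + 63 + 42 + ? → (2,4) = 162 − 141 = 21.

57 18 51 36 / 48 39 54 21 / 30 45 24 63 / 27 60 33 42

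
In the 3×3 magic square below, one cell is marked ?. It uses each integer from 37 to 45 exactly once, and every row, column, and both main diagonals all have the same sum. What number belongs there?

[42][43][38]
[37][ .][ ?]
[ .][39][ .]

45

The entries are 37 through 45, which sum to 369, so each line sums to 369/3 = 123.
The remaining cell in column 1 is (3,1) = 123 − 79 = 44.
Using column 2: 43 + 39 + ? → (2,2) = 123 − 82 = 41.
Main diagonal needs 123; the known cells sum to 83, so (3,3) = 40.
The remaining cell in row 2 is (2,3) = 123 − 78 = 45.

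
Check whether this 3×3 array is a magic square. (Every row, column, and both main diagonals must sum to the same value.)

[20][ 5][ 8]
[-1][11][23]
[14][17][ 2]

Row 1: 20 + 5 + 8 = 33.
Row 2: -1 + 11 + 23 = 33.
Row 3: 14 + 17 + 2 = 33.
Column 1: 20 + (-1) + 14 = 33.
Column 2: 5 + 11 + 17 = 33.
Column 3: 8 + 23 + 2 = 33.
Main diagonal: 20 + 11 + 2 = 33.
Anti-diagonal: 8 + 11 + 14 = 33.
All lines sum to 33.

Yes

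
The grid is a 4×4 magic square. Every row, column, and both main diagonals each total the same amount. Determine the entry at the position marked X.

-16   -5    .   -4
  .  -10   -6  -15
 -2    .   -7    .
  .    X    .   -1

Main diagonal is complete and sums to -34; that is the magic constant.
Using row 1: -16 + (-5) + (-4) + ? → (1,3) = -34 − (-25) = -9.
Row 2 needs -34; the known cells sum to -31, so (2,1) = -3.
From column 1, -34 − (-16 + (-3) + (-2)) gives (4,1) = -13.
From column 3, -34 − (-9 + (-6) + (-7)) gives (4,3) = -12.
The remaining cell in column 4 is (3,4) = -34 − (-20) = -14.
The remaining cell in anti-diagonal is (3,2) = -34 − (-23) = -11.
Row 4 must total -34; the given cells sum to -26, so (4,2) = -8.

-8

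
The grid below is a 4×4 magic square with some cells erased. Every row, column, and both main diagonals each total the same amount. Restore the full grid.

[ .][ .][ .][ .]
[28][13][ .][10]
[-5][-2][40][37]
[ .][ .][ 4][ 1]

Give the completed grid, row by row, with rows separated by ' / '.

Row 3 is already complete: -5 + -2 + 40 + 37 = 70, so that is the magic constant.
Row 2 must total 70; the given cells sum to 51, so (2,3) = 19.
Column 3: 19 + 40 + 4 + ? = 70, so (1,3) = 7.
Column 4 must total 70; the given cells sum to 48, so (1,4) = 22.
The remaining cell in main diagonal is (1,1) = 70 − 54 = 16.
Using anti-diagonal: 22 + 19 + (-2) + ? → (4,1) = 70 − 39 = 31.
From row 1, 70 − (16 + 7 + 22) gives (1,2) = 25.
Using row 4: 31 + 4 + 1 + ? → (4,2) = 70 − 36 = 34.

16 25 7 22 / 28 13 19 10 / -5 -2 40 37 / 31 34 4 1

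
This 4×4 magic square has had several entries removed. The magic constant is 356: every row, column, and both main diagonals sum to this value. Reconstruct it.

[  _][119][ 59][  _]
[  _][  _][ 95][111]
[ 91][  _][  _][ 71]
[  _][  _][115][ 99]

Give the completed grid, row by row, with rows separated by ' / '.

The remaining cell in column 3 is (3,3) = 356 − 269 = 87.
Column 4: 111 + 71 + 99 + ? = 356, so (1,4) = 75.
The remaining cell in row 1 is (1,1) = 356 − 253 = 103.
From row 3, 356 − (91 + 87 + 71) gives (3,2) = 107.
Main diagonal: 103 + 87 + 99 + ? = 356, so (2,2) = 67.
Anti-diagonal must total 356; the given cells sum to 277, so (4,1) = 79.
Row 2: 67 + 95 + 111 + ? = 356, so (2,1) = 83.
Row 4 must total 356; the given cells sum to 293, so (4,2) = 63.

103 119 59 75 / 83 67 95 111 / 91 107 87 71 / 79 63 115 99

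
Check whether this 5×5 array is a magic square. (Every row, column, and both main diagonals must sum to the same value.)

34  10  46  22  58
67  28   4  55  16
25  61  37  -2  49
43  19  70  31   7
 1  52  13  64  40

Row 1: 34 + 10 + 46 + 22 + 58 = 170.
Row 2: 67 + 28 + 4 + 55 + 16 = 170.
Row 3: 25 + 61 + 37 + (-2) + 49 = 170.
Row 4: 43 + 19 + 70 + 31 + 7 = 170.
Row 5: 1 + 52 + 13 + 64 + 40 = 170.
Column 1: 34 + 67 + 25 + 43 + 1 = 170.
Column 2: 10 + 28 + 61 + 19 + 52 = 170.
Column 3: 46 + 4 + 37 + 70 + 13 = 170.
Column 4: 22 + 55 + (-2) + 31 + 64 = 170.
Column 5: 58 + 16 + 49 + 7 + 40 = 170.
Main diagonal: 34 + 28 + 37 + 31 + 40 = 170.
Anti-diagonal: 58 + 55 + 37 + 19 + 1 = 170.
All lines sum to 170.

Yes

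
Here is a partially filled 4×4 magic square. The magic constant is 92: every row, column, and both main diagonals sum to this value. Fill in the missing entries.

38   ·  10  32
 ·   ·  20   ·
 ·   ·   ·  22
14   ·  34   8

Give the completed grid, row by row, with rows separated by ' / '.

Using row 1: 38 + 10 + 32 + ? → (1,2) = 92 − 80 = 12.
Row 4: 14 + 34 + 8 + ? = 92, so (4,2) = 36.
Column 3: 10 + 20 + 34 + ? = 92, so (3,3) = 28.
Using column 4: 32 + 22 + 8 + ? → (2,4) = 92 − 62 = 30.
Main diagonal must total 92; the given cells sum to 74, so (2,2) = 18.
Anti-diagonal: 32 + 20 + 14 + ? = 92, so (3,2) = 26.
Row 2 must total 92; the given cells sum to 68, so (2,1) = 24.
Row 3 must total 92; the given cells sum to 76, so (3,1) = 16.

38 12 10 32 / 24 18 20 30 / 16 26 28 22 / 14 36 34 8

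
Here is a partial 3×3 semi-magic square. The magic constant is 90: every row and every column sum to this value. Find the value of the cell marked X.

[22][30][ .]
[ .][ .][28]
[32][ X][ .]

34

From row 1, 90 − (22 + 30) gives (1,3) = 38.
Column 1 must total 90; the given cells sum to 54, so (2,1) = 36.
Column 3: 38 + 28 + ? = 90, so (3,3) = 24.
The remaining cell in row 2 is (2,2) = 90 − 64 = 26.
Row 3: 32 + 24 + ? = 90, so (3,2) = 34.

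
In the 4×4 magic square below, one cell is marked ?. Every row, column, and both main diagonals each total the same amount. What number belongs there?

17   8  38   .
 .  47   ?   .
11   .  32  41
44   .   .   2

Main diagonal is complete and sums to 98; that is the magic constant.
Row 1: 17 + 8 + 38 + ? = 98, so (1,4) = 35.
From row 3, 98 − (11 + 32 + 41) gives (3,2) = 14.
Column 1: 17 + 11 + 44 + ? = 98, so (2,1) = 26.
Column 2: 8 + 47 + 14 + ? = 98, so (4,2) = 29.
The remaining cell in column 4 is (2,4) = 98 − 78 = 20.
Anti-diagonal: 35 + 14 + 44 + ? = 98, so (2,3) = 5.

5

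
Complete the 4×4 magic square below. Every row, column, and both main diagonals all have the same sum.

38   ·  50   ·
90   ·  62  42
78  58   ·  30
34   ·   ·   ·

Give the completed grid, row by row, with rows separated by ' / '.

Column 1 is already complete: 38 + 90 + 78 + 34 = 240, so that is the magic constant.
Row 2: 90 + 62 + 42 + ? = 240, so (2,2) = 46.
Row 3 needs 240; the known cells sum to 166, so (3,3) = 74.
Column 3: 50 + 62 + 74 + ? = 240, so (4,3) = 54.
The remaining cell in main diagonal is (4,4) = 240 − 158 = 82.
From anti-diagonal, 240 − (62 + 58 + 34) gives (1,4) = 86.
Row 1 needs 240; the known cells sum to 174, so (1,2) = 66.
The remaining cell in row 4 is (4,2) = 240 − 170 = 70.

38 66 50 86 / 90 46 62 42 / 78 58 74 30 / 34 70 54 82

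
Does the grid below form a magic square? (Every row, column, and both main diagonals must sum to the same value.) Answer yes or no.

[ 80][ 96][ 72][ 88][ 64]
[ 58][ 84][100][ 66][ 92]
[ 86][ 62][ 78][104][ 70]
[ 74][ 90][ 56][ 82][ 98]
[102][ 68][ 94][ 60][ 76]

Row 1: 80 + 96 + 72 + 88 + 64 = 400.
Row 2: 58 + 84 + 100 + 66 + 92 = 400.
Row 3: 86 + 62 + 78 + 104 + 70 = 400.
Row 4: 74 + 90 + 56 + 82 + 98 = 400.
Row 5: 102 + 68 + 94 + 60 + 76 = 400.
Column 1: 80 + 58 + 86 + 74 + 102 = 400.
Column 2: 96 + 84 + 62 + 90 + 68 = 400.
Column 3: 72 + 100 + 78 + 56 + 94 = 400.
Column 4: 88 + 66 + 104 + 82 + 60 = 400.
Column 5: 64 + 92 + 70 + 98 + 76 = 400.
Main diagonal: 80 + 84 + 78 + 82 + 76 = 400.
Anti-diagonal: 64 + 66 + 78 + 90 + 102 = 400.
All lines sum to 400.

Yes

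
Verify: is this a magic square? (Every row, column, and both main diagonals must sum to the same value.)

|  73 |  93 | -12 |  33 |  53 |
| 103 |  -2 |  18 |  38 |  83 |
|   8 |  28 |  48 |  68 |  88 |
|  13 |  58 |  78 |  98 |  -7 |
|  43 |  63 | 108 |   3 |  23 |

Yes

Row 1: 73 + 93 + (-12) + 33 + 53 = 240.
Row 2: 103 + (-2) + 18 + 38 + 83 = 240.
Row 3: 8 + 28 + 48 + 68 + 88 = 240.
Row 4: 13 + 58 + 78 + 98 + (-7) = 240.
Row 5: 43 + 63 + 108 + 3 + 23 = 240.
Column 1: 73 + 103 + 8 + 13 + 43 = 240.
Column 2: 93 + (-2) + 28 + 58 + 63 = 240.
Column 3: -12 + 18 + 48 + 78 + 108 = 240.
Column 4: 33 + 38 + 68 + 98 + 3 = 240.
Column 5: 53 + 83 + 88 + (-7) + 23 = 240.
Main diagonal: 73 + (-2) + 48 + 98 + 23 = 240.
Anti-diagonal: 53 + 38 + 48 + 58 + 43 = 240.
All lines sum to 240.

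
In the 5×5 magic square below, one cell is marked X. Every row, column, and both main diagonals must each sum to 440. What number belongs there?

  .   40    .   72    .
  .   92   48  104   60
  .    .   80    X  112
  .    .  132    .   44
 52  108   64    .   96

56

From row 2, 440 − (92 + 48 + 104 + 60) gives (2,1) = 136.
Row 5: 52 + 108 + 64 + 96 + ? = 440, so (5,4) = 120.
Column 3 needs 440; the known cells sum to 324, so (1,3) = 116.
Column 5: 60 + 112 + 44 + 96 + ? = 440, so (1,5) = 128.
Anti-diagonal needs 440; the known cells sum to 364, so (4,2) = 76.
From row 1, 440 − (40 + 116 + 72 + 128) gives (1,1) = 84.
Column 2 must total 440; the given cells sum to 316, so (3,2) = 124.
From main diagonal, 440 − (84 + 92 + 80 + 96) gives (4,4) = 88.
The remaining cell in row 4 is (4,1) = 440 − 340 = 100.
From column 1, 440 − (84 + 136 + 100 + 52) gives (3,1) = 68.
Column 4 needs 440; the known cells sum to 384, so (3,4) = 56.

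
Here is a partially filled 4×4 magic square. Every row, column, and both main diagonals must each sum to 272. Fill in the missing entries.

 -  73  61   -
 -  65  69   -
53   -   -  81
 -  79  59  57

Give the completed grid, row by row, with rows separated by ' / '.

67 73 61 71 / 75 65 69 63 / 53 55 83 81 / 77 79 59 57

Using row 4: 79 + 59 + 57 + ? → (4,1) = 272 − 195 = 77.
Column 2 needs 272; the known cells sum to 217, so (3,2) = 55.
From column 3, 272 − (61 + 69 + 59) gives (3,3) = 83.
Main diagonal needs 272; the known cells sum to 205, so (1,1) = 67.
The remaining cell in anti-diagonal is (1,4) = 272 − 201 = 71.
Column 1: 67 + 53 + 77 + ? = 272, so (2,1) = 75.
From column 4, 272 − (71 + 81 + 57) gives (2,4) = 63.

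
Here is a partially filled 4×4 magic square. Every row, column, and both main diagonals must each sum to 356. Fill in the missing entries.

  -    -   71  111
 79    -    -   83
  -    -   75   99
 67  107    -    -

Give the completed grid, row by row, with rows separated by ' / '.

115 59 71 111 / 79 103 91 83 / 95 87 75 99 / 67 107 119 63

The remaining cell in column 4 is (4,4) = 356 − 293 = 63.
Using row 4: 67 + 107 + 63 + ? → (4,3) = 356 − 237 = 119.
Column 3 must total 356; the given cells sum to 265, so (2,3) = 91.
From anti-diagonal, 356 − (111 + 91 + 67) gives (3,2) = 87.
The remaining cell in row 2 is (2,2) = 356 − 253 = 103.
From row 3, 356 − (87 + 75 + 99) gives (3,1) = 95.
Column 1 must total 356; the given cells sum to 241, so (1,1) = 115.
Column 2: 103 + 87 + 107 + ? = 356, so (1,2) = 59.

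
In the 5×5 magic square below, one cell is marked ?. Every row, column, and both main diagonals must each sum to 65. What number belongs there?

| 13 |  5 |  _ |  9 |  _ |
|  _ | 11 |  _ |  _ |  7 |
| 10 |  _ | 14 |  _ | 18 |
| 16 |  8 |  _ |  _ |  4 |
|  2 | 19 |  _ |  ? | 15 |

23

Column 1 needs 65; the known cells sum to 41, so (2,1) = 24.
From column 2, 65 − (5 + 11 + 8 + 19) gives (3,2) = 22.
Column 5 must total 65; the given cells sum to 44, so (1,5) = 21.
From main diagonal, 65 − (13 + 11 + 14 + 15) gives (4,4) = 12.
Using anti-diagonal: 21 + 14 + 8 + 2 + ? → (2,4) = 65 − 45 = 20.
Using row 1: 13 + 5 + 9 + 21 + ? → (1,3) = 65 − 48 = 17.
Using row 2: 24 + 11 + 20 + 7 + ? → (2,3) = 65 − 62 = 3.
From row 3, 65 − (10 + 22 + 14 + 18) gives (3,4) = 1.
The remaining cell in row 4 is (4,3) = 65 − 40 = 25.
Column 3 must total 65; the given cells sum to 59, so (5,3) = 6.
Column 4 must total 65; the given cells sum to 42, so (5,4) = 23.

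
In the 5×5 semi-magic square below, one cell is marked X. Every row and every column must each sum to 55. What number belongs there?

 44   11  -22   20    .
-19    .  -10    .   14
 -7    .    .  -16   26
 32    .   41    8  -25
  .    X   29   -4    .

Row 1: 44 + 11 + (-22) + 20 + ? = 55, so (1,5) = 2.
Row 4 needs 55; the known cells sum to 56, so (4,2) = -1.
Column 1 needs 55; the known cells sum to 50, so (5,1) = 5.
Using column 3: -22 + (-10) + 41 + 29 + ? → (3,3) = 55 − 38 = 17.
From column 4, 55 − (20 + (-16) + 8 + (-4)) gives (2,4) = 47.
From column 5, 55 − (2 + 14 + 26 + (-25)) gives (5,5) = 38.
Row 2 needs 55; the known cells sum to 32, so (2,2) = 23.
Row 3: -7 + 17 + (-16) + 26 + ? = 55, so (3,2) = 35.
Row 5 must total 55; the given cells sum to 68, so (5,2) = -13.

-13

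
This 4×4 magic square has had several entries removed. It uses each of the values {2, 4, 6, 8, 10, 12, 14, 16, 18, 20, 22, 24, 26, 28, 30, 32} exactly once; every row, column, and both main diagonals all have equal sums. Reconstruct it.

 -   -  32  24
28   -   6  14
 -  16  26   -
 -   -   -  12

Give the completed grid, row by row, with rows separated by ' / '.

10 2 32 24 / 28 20 6 14 / 8 16 26 18 / 22 30 4 12

The 16 entries sum to 272, so each line sums to 272/4 = 68.
Using row 2: 28 + 6 + 14 + ? → (2,2) = 68 − 48 = 20.
Column 3: 32 + 6 + 26 + ? = 68, so (4,3) = 4.
Column 4: 24 + 14 + 12 + ? = 68, so (3,4) = 18.
Main diagonal: 20 + 26 + 12 + ? = 68, so (1,1) = 10.
Anti-diagonal: 24 + 6 + 16 + ? = 68, so (4,1) = 22.
Using row 1: 10 + 32 + 24 + ? → (1,2) = 68 − 66 = 2.
The remaining cell in row 3 is (3,1) = 68 − 60 = 8.
From row 4, 68 − (22 + 4 + 12) gives (4,2) = 30.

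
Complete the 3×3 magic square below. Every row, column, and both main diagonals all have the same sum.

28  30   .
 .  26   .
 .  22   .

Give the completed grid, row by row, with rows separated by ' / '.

28 30 20 / 18 26 34 / 32 22 24

Column 2 is already complete: 30 + 26 + 22 = 78, so that is the magic constant.
Row 1 must total 78; the given cells sum to 58, so (1,3) = 20.
The remaining cell in main diagonal is (3,3) = 78 − 54 = 24.
Anti-diagonal must total 78; the given cells sum to 46, so (3,1) = 32.
Column 1: 28 + 32 + ? = 78, so (2,1) = 18.
Using column 3: 20 + 24 + ? → (2,3) = 78 − 44 = 34.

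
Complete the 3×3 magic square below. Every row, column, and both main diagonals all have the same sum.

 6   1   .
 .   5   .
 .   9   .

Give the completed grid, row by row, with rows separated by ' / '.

Column 2 is already complete: 1 + 5 + 9 = 15, so that is the magic constant.
Row 1 needs 15; the known cells sum to 7, so (1,3) = 8.
Using main diagonal: 6 + 5 + ? → (3,3) = 15 − 11 = 4.
Anti-diagonal needs 15; the known cells sum to 13, so (3,1) = 2.
The remaining cell in column 1 is (2,1) = 15 − 8 = 7.
Column 3 must total 15; the given cells sum to 12, so (2,3) = 3.

6 1 8 / 7 5 3 / 2 9 4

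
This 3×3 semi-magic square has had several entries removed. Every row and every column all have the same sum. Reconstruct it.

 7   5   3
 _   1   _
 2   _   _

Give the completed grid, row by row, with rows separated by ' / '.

7 5 3 / 6 1 8 / 2 9 4

Row 1 is already complete: 7 + 5 + 3 = 15, so that is the magic constant.
Column 1 must total 15; the given cells sum to 9, so (2,1) = 6.
Column 2 must total 15; the given cells sum to 6, so (3,2) = 9.
Using row 2: 6 + 1 + ? → (2,3) = 15 − 7 = 8.
Using row 3: 2 + 9 + ? → (3,3) = 15 − 11 = 4.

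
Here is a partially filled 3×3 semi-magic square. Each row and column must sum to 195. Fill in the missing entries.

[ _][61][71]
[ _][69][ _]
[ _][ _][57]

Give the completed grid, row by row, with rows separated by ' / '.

Using row 1: 61 + 71 + ? → (1,1) = 195 − 132 = 63.
Column 2: 61 + 69 + ? = 195, so (3,2) = 65.
The remaining cell in column 3 is (2,3) = 195 − 128 = 67.
From row 2, 195 − (69 + 67) gives (2,1) = 59.
Row 3 needs 195; the known cells sum to 122, so (3,1) = 73.

63 61 71 / 59 69 67 / 73 65 57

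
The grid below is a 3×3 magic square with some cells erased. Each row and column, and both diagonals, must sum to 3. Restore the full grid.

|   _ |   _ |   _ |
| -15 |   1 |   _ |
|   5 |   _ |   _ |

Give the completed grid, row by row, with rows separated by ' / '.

Row 2: -15 + 1 + ? = 3, so (2,3) = 17.
Using column 1: -15 + 5 + ? → (1,1) = 3 − (-10) = 13.
From main diagonal, 3 − (13 + 1) gives (3,3) = -11.
Anti-diagonal must total 3; the given cells sum to 6, so (1,3) = -3.
The remaining cell in row 1 is (1,2) = 3 − 10 = -7.
Using row 3: 5 + (-11) + ? → (3,2) = 3 − (-6) = 9.

13 -7 -3 / -15 1 17 / 5 9 -11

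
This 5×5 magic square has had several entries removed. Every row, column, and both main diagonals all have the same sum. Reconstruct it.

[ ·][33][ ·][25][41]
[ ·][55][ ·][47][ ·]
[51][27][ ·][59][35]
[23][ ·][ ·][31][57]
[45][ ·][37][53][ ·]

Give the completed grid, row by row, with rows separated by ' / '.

Column 4 is already complete: 25 + 47 + 59 + 31 + 53 = 215, so that is the magic constant.
The remaining cell in row 3 is (3,3) = 215 − 172 = 43.
The remaining cell in anti-diagonal is (4,2) = 215 − 176 = 39.
Row 4 needs 215; the known cells sum to 150, so (4,3) = 65.
Using column 2: 33 + 55 + 27 + 39 + ? → (5,2) = 215 − 154 = 61.
The remaining cell in row 5 is (5,5) = 215 − 196 = 19.
Using column 5: 41 + 35 + 57 + 19 + ? → (2,5) = 215 − 152 = 63.
Main diagonal must total 215; the given cells sum to 148, so (1,1) = 67.
Row 1: 67 + 33 + 25 + 41 + ? = 215, so (1,3) = 49.
Column 1 needs 215; the known cells sum to 186, so (2,1) = 29.
Column 3 needs 215; the known cells sum to 194, so (2,3) = 21.

67 33 49 25 41 / 29 55 21 47 63 / 51 27 43 59 35 / 23 39 65 31 57 / 45 61 37 53 19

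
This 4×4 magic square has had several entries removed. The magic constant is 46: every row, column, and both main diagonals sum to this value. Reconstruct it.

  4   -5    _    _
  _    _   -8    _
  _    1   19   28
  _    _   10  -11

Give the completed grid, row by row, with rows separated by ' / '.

4 -5 25 22 / 13 34 -8 7 / -2 1 19 28 / 31 16 10 -11

Using row 3: 1 + 19 + 28 + ? → (3,1) = 46 − 48 = -2.
Using column 3: -8 + 19 + 10 + ? → (1,3) = 46 − 21 = 25.
Main diagonal must total 46; the given cells sum to 12, so (2,2) = 34.
Row 1: 4 + (-5) + 25 + ? = 46, so (1,4) = 22.
The remaining cell in column 2 is (4,2) = 46 − 30 = 16.
Using column 4: 22 + 28 + (-11) + ? → (2,4) = 46 − 39 = 7.
Anti-diagonal needs 46; the known cells sum to 15, so (4,1) = 31.
Row 2 must total 46; the given cells sum to 33, so (2,1) = 13.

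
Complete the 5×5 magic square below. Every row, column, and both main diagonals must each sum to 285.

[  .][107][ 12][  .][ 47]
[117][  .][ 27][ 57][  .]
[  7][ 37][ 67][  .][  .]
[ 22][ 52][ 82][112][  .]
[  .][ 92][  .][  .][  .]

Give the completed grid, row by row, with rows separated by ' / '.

Row 4: 22 + 52 + 82 + 112 + ? = 285, so (4,5) = 17.
Using column 2: 107 + 37 + 52 + 92 + ? → (2,2) = 285 − 288 = -3.
Using column 3: 12 + 27 + 67 + 82 + ? → (5,3) = 285 − 188 = 97.
Anti-diagonal needs 285; the known cells sum to 223, so (5,1) = 62.
From row 2, 285 − (117 + (-3) + 27 + 57) gives (2,5) = 87.
Column 1 must total 285; the given cells sum to 208, so (1,1) = 77.
Main diagonal needs 285; the known cells sum to 253, so (5,5) = 32.
From row 1, 285 − (77 + 107 + 12 + 47) gives (1,4) = 42.
From row 5, 285 − (62 + 92 + 97 + 32) gives (5,4) = 2.
Using column 4: 42 + 57 + 112 + 2 + ? → (3,4) = 285 − 213 = 72.
Column 5 needs 285; the known cells sum to 183, so (3,5) = 102.

77 107 12 42 47 / 117 -3 27 57 87 / 7 37 67 72 102 / 22 52 82 112 17 / 62 92 97 2 32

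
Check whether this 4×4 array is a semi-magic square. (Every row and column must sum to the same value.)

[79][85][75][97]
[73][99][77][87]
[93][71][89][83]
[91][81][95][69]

Row 1: 79 + 85 + 75 + 97 = 336.
Row 2: 73 + 99 + 77 + 87 = 336.
Row 3: 93 + 71 + 89 + 83 = 336.
Row 4: 91 + 81 + 95 + 69 = 336.
Column 1: 79 + 73 + 93 + 91 = 336.
Column 2: 85 + 99 + 71 + 81 = 336.
Column 3: 75 + 77 + 89 + 95 = 336.
Column 4: 97 + 87 + 83 + 69 = 336.
All lines sum to 336.

Yes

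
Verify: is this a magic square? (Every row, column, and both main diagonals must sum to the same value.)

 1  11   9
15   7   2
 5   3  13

Row 1: 1 + 11 + 9 = 21.
Row 2: 15 + 7 + 2 = 24.
Row 3: 5 + 3 + 13 = 21.
Column 1: 1 + 15 + 5 = 21.
Column 2: 11 + 7 + 3 = 21.
Column 3: 9 + 2 + 13 = 24.
Main diagonal: 1 + 7 + 13 = 21.
Anti-diagonal: 9 + 7 + 5 = 21.

No — column 3 sums to 24 but row 1 sums to 21.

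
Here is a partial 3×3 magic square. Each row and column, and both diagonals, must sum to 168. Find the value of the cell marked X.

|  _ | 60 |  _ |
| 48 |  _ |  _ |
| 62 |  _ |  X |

54

Column 1 must total 168; the given cells sum to 110, so (1,1) = 58.
Row 1 must total 168; the given cells sum to 118, so (1,3) = 50.
Anti-diagonal must total 168; the given cells sum to 112, so (2,2) = 56.
The remaining cell in row 2 is (2,3) = 168 − 104 = 64.
From column 2, 168 − (60 + 56) gives (3,2) = 52.
Using column 3: 50 + 64 + ? → (3,3) = 168 − 114 = 54.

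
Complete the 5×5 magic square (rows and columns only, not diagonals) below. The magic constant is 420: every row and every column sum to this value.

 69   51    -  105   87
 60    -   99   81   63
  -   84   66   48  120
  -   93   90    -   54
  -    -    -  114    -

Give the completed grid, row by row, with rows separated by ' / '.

The remaining cell in row 1 is (1,3) = 420 − 312 = 108.
Using row 2: 60 + 99 + 81 + 63 + ? → (2,2) = 420 − 303 = 117.
Row 3 needs 420; the known cells sum to 318, so (3,1) = 102.
From column 2, 420 − (51 + 117 + 84 + 93) gives (5,2) = 75.
The remaining cell in column 3 is (5,3) = 420 − 363 = 57.
Column 4 needs 420; the known cells sum to 348, so (4,4) = 72.
Column 5 must total 420; the given cells sum to 324, so (5,5) = 96.
Row 4 needs 420; the known cells sum to 309, so (4,1) = 111.
Row 5 needs 420; the known cells sum to 342, so (5,1) = 78.

69 51 108 105 87 / 60 117 99 81 63 / 102 84 66 48 120 / 111 93 90 72 54 / 78 75 57 114 96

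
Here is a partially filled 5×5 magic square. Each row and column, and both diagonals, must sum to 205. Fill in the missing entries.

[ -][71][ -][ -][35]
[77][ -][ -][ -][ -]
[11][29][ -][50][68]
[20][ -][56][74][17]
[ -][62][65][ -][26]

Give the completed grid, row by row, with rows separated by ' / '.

Row 3 needs 205; the known cells sum to 158, so (3,3) = 47.
The remaining cell in row 4 is (4,2) = 205 − 167 = 38.
Using column 2: 71 + 29 + 38 + 62 + ? → (2,2) = 205 − 200 = 5.
Using column 5: 35 + 68 + 17 + 26 + ? → (2,5) = 205 − 146 = 59.
Main diagonal must total 205; the given cells sum to 152, so (1,1) = 53.
Column 1 must total 205; the given cells sum to 161, so (5,1) = 44.
The remaining cell in anti-diagonal is (2,4) = 205 − 164 = 41.
Row 2 must total 205; the given cells sum to 182, so (2,3) = 23.
Row 5 must total 205; the given cells sum to 197, so (5,4) = 8.
Using column 3: 23 + 47 + 56 + 65 + ? → (1,3) = 205 − 191 = 14.
Column 4: 41 + 50 + 74 + 8 + ? = 205, so (1,4) = 32.

53 71 14 32 35 / 77 5 23 41 59 / 11 29 47 50 68 / 20 38 56 74 17 / 44 62 65 8 26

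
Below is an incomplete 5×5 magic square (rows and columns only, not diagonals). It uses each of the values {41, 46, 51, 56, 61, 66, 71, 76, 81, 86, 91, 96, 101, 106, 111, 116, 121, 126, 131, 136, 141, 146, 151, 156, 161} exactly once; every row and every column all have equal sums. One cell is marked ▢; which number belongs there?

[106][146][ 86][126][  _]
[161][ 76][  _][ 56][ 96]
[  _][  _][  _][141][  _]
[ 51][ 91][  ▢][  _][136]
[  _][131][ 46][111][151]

The 25 entries sum to 2525, so each line sums to 2525/5 = 505.
Row 1: 106 + 146 + 86 + 126 + ? = 505, so (1,5) = 41.
Row 2 must total 505; the given cells sum to 389, so (2,3) = 116.
Row 5 needs 505; the known cells sum to 439, so (5,1) = 66.
Column 1: 106 + 161 + 51 + 66 + ? = 505, so (3,1) = 121.
Column 2 must total 505; the given cells sum to 444, so (3,2) = 61.
Column 4: 126 + 56 + 141 + 111 + ? = 505, so (4,4) = 71.
From column 5, 505 − (41 + 96 + 136 + 151) gives (3,5) = 81.
Using row 3: 121 + 61 + 141 + 81 + ? → (3,3) = 505 − 404 = 101.
Row 4 needs 505; the known cells sum to 349, so (4,3) = 156.

156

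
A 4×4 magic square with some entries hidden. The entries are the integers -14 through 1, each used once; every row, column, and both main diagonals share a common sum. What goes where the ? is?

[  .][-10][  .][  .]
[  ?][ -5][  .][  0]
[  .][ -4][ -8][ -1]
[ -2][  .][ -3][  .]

-12

The entries are -14 through 1, which sum to -104, so each line sums to -104/4 = -26.
The remaining cell in row 3 is (3,1) = -26 − (-13) = -13.
Column 2: -10 + (-5) + (-4) + ? = -26, so (4,2) = -7.
The remaining cell in row 4 is (4,4) = -26 − (-12) = -14.
From column 4, -26 − (0 + (-1) + (-14)) gives (1,4) = -11.
The remaining cell in main diagonal is (1,1) = -26 − (-27) = 1.
Anti-diagonal: -11 + (-4) + (-2) + ? = -26, so (2,3) = -9.
Row 1 must total -26; the given cells sum to -20, so (1,3) = -6.
The remaining cell in row 2 is (2,1) = -26 − (-14) = -12.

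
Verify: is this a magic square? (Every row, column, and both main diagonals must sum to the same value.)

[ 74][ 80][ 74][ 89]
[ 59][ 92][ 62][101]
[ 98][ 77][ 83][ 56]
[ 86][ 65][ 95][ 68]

No — column 1 sums to 317 but row 2 sums to 314.

Row 1: 74 + 80 + 74 + 89 = 317.
Row 2: 59 + 92 + 62 + 101 = 314.
Row 3: 98 + 77 + 83 + 56 = 314.
Row 4: 86 + 65 + 95 + 68 = 314.
Column 1: 74 + 59 + 98 + 86 = 317.
Column 2: 80 + 92 + 77 + 65 = 314.
Column 3: 74 + 62 + 83 + 95 = 314.
Column 4: 89 + 101 + 56 + 68 = 314.
Main diagonal: 74 + 92 + 83 + 68 = 317.
Anti-diagonal: 89 + 62 + 77 + 86 = 314.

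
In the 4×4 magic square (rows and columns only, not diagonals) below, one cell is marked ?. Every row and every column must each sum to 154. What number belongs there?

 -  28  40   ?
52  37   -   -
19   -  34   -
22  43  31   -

25

From row 4, 154 − (22 + 43 + 31) gives (4,4) = 58.
Using column 1: 52 + 19 + 22 + ? → (1,1) = 154 − 93 = 61.
Column 2 needs 154; the known cells sum to 108, so (3,2) = 46.
Using column 3: 40 + 34 + 31 + ? → (2,3) = 154 − 105 = 49.
The remaining cell in row 1 is (1,4) = 154 − 129 = 25.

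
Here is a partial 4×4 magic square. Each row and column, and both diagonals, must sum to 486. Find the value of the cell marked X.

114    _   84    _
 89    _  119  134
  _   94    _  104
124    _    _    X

From row 2, 486 − (89 + 119 + 134) gives (2,2) = 144.
Column 1 must total 486; the given cells sum to 327, so (3,1) = 159.
Anti-diagonal must total 486; the given cells sum to 337, so (1,4) = 149.
Row 1: 114 + 84 + 149 + ? = 486, so (1,2) = 139.
Row 3 needs 486; the known cells sum to 357, so (3,3) = 129.
From column 2, 486 − (139 + 144 + 94) gives (4,2) = 109.
The remaining cell in column 3 is (4,3) = 486 − 332 = 154.
The remaining cell in column 4 is (4,4) = 486 − 387 = 99.

99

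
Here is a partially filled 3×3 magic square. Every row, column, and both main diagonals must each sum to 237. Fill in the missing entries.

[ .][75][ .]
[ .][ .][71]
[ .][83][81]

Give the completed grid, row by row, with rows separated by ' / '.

77 75 85 / 87 79 71 / 73 83 81

From row 3, 237 − (83 + 81) gives (3,1) = 73.
Column 2 needs 237; the known cells sum to 158, so (2,2) = 79.
Using column 3: 71 + 81 + ? → (1,3) = 237 − 152 = 85.
Main diagonal needs 237; the known cells sum to 160, so (1,1) = 77.
Row 2: 79 + 71 + ? = 237, so (2,1) = 87.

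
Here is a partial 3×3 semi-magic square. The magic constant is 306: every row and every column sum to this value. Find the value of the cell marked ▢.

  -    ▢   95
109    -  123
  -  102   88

130

Row 2 must total 306; the given cells sum to 232, so (2,2) = 74.
Row 3 needs 306; the known cells sum to 190, so (3,1) = 116.
Using column 1: 109 + 116 + ? → (1,1) = 306 − 225 = 81.
Column 2 needs 306; the known cells sum to 176, so (1,2) = 130.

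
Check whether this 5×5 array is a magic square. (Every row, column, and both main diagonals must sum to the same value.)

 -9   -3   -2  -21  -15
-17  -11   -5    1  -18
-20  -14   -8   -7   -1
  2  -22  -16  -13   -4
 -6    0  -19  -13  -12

Row 1: -9 + (-3) + (-2) + (-21) + (-15) = -50.
Row 2: -17 + (-11) + (-5) + 1 + (-18) = -50.
Row 3: -20 + (-14) + (-8) + (-7) + (-1) = -50.
Row 4: 2 + (-22) + (-16) + (-13) + (-4) = -53.
Row 5: -6 + 0 + (-19) + (-13) + (-12) = -50.
Column 1: -9 + (-17) + (-20) + 2 + (-6) = -50.
Column 2: -3 + (-11) + (-14) + (-22) + 0 = -50.
Column 3: -2 + (-5) + (-8) + (-16) + (-19) = -50.
Column 4: -21 + 1 + (-7) + (-13) + (-13) = -53.
Column 5: -15 + (-18) + (-1) + (-4) + (-12) = -50.
Main diagonal: -9 + (-11) + (-8) + (-13) + (-12) = -53.
Anti-diagonal: -15 + 1 + (-8) + (-22) + (-6) = -50.

No — row 4 sums to -53 but column 2 sums to -50.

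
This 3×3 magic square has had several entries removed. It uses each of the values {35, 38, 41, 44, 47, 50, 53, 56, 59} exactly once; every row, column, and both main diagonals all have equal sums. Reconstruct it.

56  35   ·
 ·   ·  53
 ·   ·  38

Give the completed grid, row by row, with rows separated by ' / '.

The 9 entries sum to 423, so each line sums to 423/3 = 141.
Row 1: 56 + 35 + ? = 141, so (1,3) = 50.
Main diagonal needs 141; the known cells sum to 94, so (2,2) = 47.
Anti-diagonal must total 141; the given cells sum to 97, so (3,1) = 44.
Row 2: 47 + 53 + ? = 141, so (2,1) = 41.
Using row 3: 44 + 38 + ? → (3,2) = 141 − 82 = 59.

56 35 50 / 41 47 53 / 44 59 38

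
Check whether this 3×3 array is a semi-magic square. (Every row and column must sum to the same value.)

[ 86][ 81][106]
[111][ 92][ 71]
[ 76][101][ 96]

No — column 2 sums to 274 but column 1 sums to 273.

Row 1: 86 + 81 + 106 = 273.
Row 2: 111 + 92 + 71 = 274.
Row 3: 76 + 101 + 96 = 273.
Column 1: 86 + 111 + 76 = 273.
Column 2: 81 + 92 + 101 = 274.
Column 3: 106 + 71 + 96 = 273.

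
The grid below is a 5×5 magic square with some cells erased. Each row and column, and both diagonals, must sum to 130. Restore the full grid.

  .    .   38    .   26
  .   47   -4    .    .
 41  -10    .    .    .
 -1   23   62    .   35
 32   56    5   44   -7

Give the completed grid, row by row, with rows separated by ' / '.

50 14 38 2 26 / 8 47 -4 20 59 / 41 -10 29 53 17 / -1 23 62 11 35 / 32 56 5 44 -7

Row 4 must total 130; the given cells sum to 119, so (4,4) = 11.
From column 2, 130 − (47 + (-10) + 23 + 56) gives (1,2) = 14.
The remaining cell in column 3 is (3,3) = 130 − 101 = 29.
Main diagonal must total 130; the given cells sum to 80, so (1,1) = 50.
Anti-diagonal needs 130; the known cells sum to 110, so (2,4) = 20.
The remaining cell in row 1 is (1,4) = 130 − 128 = 2.
Column 1 needs 130; the known cells sum to 122, so (2,1) = 8.
The remaining cell in column 4 is (3,4) = 130 − 77 = 53.
Using row 2: 8 + 47 + (-4) + 20 + ? → (2,5) = 130 − 71 = 59.
From row 3, 130 − (41 + (-10) + 29 + 53) gives (3,5) = 17.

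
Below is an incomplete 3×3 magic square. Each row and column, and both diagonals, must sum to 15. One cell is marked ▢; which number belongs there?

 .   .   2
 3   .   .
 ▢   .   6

Column 3 needs 15; the known cells sum to 8, so (2,3) = 7.
Row 2 needs 15; the known cells sum to 10, so (2,2) = 5.
Main diagonal: 5 + 6 + ? = 15, so (1,1) = 4.
Using anti-diagonal: 2 + 5 + ? → (3,1) = 15 − 7 = 8.

8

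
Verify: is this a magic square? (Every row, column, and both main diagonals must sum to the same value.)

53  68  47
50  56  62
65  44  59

Row 1: 53 + 68 + 47 = 168.
Row 2: 50 + 56 + 62 = 168.
Row 3: 65 + 44 + 59 = 168.
Column 1: 53 + 50 + 65 = 168.
Column 2: 68 + 56 + 44 = 168.
Column 3: 47 + 62 + 59 = 168.
Main diagonal: 53 + 56 + 59 = 168.
Anti-diagonal: 47 + 56 + 65 = 168.
All lines sum to 168.

Yes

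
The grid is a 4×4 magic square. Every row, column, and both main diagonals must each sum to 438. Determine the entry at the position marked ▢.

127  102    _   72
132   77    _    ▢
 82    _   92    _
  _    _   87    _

107

Row 1 must total 438; the given cells sum to 301, so (1,3) = 137.
Column 1 needs 438; the known cells sum to 341, so (4,1) = 97.
The remaining cell in column 3 is (2,3) = 438 − 316 = 122.
The remaining cell in main diagonal is (4,4) = 438 − 296 = 142.
Anti-diagonal: 72 + 122 + 97 + ? = 438, so (3,2) = 147.
From row 2, 438 − (132 + 77 + 122) gives (2,4) = 107.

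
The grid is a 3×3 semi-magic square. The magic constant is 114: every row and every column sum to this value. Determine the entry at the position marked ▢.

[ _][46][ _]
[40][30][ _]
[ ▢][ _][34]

42

Row 2: 40 + 30 + ? = 114, so (2,3) = 44.
Column 2 needs 114; the known cells sum to 76, so (3,2) = 38.
Column 3 must total 114; the given cells sum to 78, so (1,3) = 36.
From row 1, 114 − (46 + 36) gives (1,1) = 32.
Row 3: 38 + 34 + ? = 114, so (3,1) = 42.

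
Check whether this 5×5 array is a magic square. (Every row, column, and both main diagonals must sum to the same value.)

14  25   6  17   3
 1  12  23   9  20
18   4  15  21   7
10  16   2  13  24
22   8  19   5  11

Yes

Row 1: 14 + 25 + 6 + 17 + 3 = 65.
Row 2: 1 + 12 + 23 + 9 + 20 = 65.
Row 3: 18 + 4 + 15 + 21 + 7 = 65.
Row 4: 10 + 16 + 2 + 13 + 24 = 65.
Row 5: 22 + 8 + 19 + 5 + 11 = 65.
Column 1: 14 + 1 + 18 + 10 + 22 = 65.
Column 2: 25 + 12 + 4 + 16 + 8 = 65.
Column 3: 6 + 23 + 15 + 2 + 19 = 65.
Column 4: 17 + 9 + 21 + 13 + 5 = 65.
Column 5: 3 + 20 + 7 + 24 + 11 = 65.
Main diagonal: 14 + 12 + 15 + 13 + 11 = 65.
Anti-diagonal: 3 + 9 + 15 + 16 + 22 = 65.
All lines sum to 65.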